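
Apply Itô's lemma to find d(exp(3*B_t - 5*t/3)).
d(exp(3*B_t - 5*t/3)) = (17*exp(3*B_t - 5*t/3)/6) dt + (3*exp(3*B_t - 5*t/3)) dB_t

Itô's formula for f(t, x): d f(t, B_t) = (f_t + (1/2) f_xx) dt + f_x dB_t. Compute partials of f(t, x) = exp(-5*t/3 + 3*x):
  f_t(t,x)  = -5*exp(-5*t/3 + 3*x)/3
  f_x(t,x)  = 3*exp(-5*t/3 + 3*x)
  f_xx(t,x) = 9*exp(-5*t/3 + 3*x)
Assemble drift = f_t + (1/2) f_xx = 17*exp(-5*t/3 + 3*x)/6 and diffusion = f_x = 3*exp(-5*t/3 + 3*x). Substituting x = B_t:
  d(exp(3*B_t - 5*t/3)) = (17*exp(3*B_t - 5*t/3)/6) dt + (3*exp(3*B_t - 5*t/3)) dB_t.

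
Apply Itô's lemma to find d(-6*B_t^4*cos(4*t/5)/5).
d(-6*B_t^4*cos(4*t/5)/5) = (12*B_t^2*(2*B_t^2*sin(4*t/5) - 15*cos(4*t/5))/25) dt + (-24*B_t^3*cos(4*t/5)/5) dB_t

Itô's formula for f(t, x): d f(t, B_t) = (f_t + (1/2) f_xx) dt + f_x dB_t. Compute partials of f(t, x) = -6*x^4*cos(4*t/5)/5:
  f_t(t,x)  = 24*x^4*sin(4*t/5)/25
  f_x(t,x)  = -24*x^3*cos(4*t/5)/5
  f_xx(t,x) = -72*x^2*cos(4*t/5)/5
Assemble drift = f_t + (1/2) f_xx = 12*x^2*(2*x^2*sin(4*t/5) - 15*cos(4*t/5))/25 and diffusion = f_x = -24*x^3*cos(4*t/5)/5. Substituting x = B_t:
  d(-6*B_t^4*cos(4*t/5)/5) = (12*B_t^2*(2*B_t^2*sin(4*t/5) - 15*cos(4*t/5))/25) dt + (-24*B_t^3*cos(4*t/5)/5) dB_t.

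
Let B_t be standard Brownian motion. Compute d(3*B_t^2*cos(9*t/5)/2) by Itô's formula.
d(3*B_t^2*cos(9*t/5)/2) = (-27*B_t^2*sin(9*t/5)/10 + 3*cos(9*t/5)/2) dt + (3*B_t*cos(9*t/5)) dB_t

Itô's formula for f(t, x): d f(t, B_t) = (f_t + (1/2) f_xx) dt + f_x dB_t. Compute partials of f(t, x) = 3*x^2*cos(9*t/5)/2:
  f_t(t,x)  = -27*x^2*sin(9*t/5)/10
  f_x(t,x)  = 3*x*cos(9*t/5)
  f_xx(t,x) = 3*cos(9*t/5)
Assemble drift = f_t + (1/2) f_xx = -27*x^2*sin(9*t/5)/10 + 3*cos(9*t/5)/2 and diffusion = f_x = 3*x*cos(9*t/5). Substituting x = B_t:
  d(3*B_t^2*cos(9*t/5)/2) = (-27*B_t^2*sin(9*t/5)/10 + 3*cos(9*t/5)/2) dt + (3*B_t*cos(9*t/5)) dB_t.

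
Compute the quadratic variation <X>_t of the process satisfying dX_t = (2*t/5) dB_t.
<X>_t = 4*t^3/75

For an Itô process dX_t = a(t) dt + b(t) dB_t, the quadratic variation is <X>_t = int_0^t b(s)^2 ds (the drift term does not contribute). Here b(s) = 2*s/5, so
  b(s)^2 = 4*s^2/25.
Integrating from 0 to t:
  <X>_t = int_0^t (4*s^2/25) ds = 4*t^3/75.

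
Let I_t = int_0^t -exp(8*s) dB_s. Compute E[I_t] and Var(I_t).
E[I_t] = 0; Var(I_t) = exp(16*t)/16 - 1/16

The Itô integral of a deterministic integrand f(s) has mean 0 because each increment f(s) * (B_{s+ds} - B_s) has mean 0. By the Itô isometry:
  Var( int_0^t f(s) dB_s ) = E[ (int_0^t f(s) dB_s)^2 ] = int_0^t f(s)^2 ds.
Here f(s) = -exp(8*s), so f(s)^2 = exp(16*s). Integrate:
  int_0^t (exp(16*s)) ds = exp(16*t)/16 - 1/16.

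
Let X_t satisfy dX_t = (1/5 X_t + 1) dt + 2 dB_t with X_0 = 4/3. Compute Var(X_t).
Var(X_t) = 10*exp(2*t/5) - 10

The variance V(t) = Var(X_t) satisfies V'(t) = 2 a V(t) + c^2 with V(0) = 0 (drift coefficient is linear in X, diffusion is constant). With a = 1/5, c = 2, the solution is
  V(t) = (c^2 / (2 a)) * (exp(2 a t) - 1)
       = (2^2 / (2*(1/5))) * (exp((2/5) t) - 1)
       = 10*exp(2*t/5) - 10.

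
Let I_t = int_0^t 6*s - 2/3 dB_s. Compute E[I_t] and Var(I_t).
E[I_t] = 0; Var(I_t) = 4*t*(27*t^2 - 9*t + 1)/9

The Itô integral of a deterministic integrand f(s) has mean 0 because each increment f(s) * (B_{s+ds} - B_s) has mean 0. By the Itô isometry:
  Var( int_0^t f(s) dB_s ) = E[ (int_0^t f(s) dB_s)^2 ] = int_0^t f(s)^2 ds.
Here f(s) = 6*s - 2/3, so f(s)^2 = 4*(9*s - 1)^2/9. Integrate:
  int_0^t (4*(9*s - 1)^2/9) ds = 4*t*(27*t^2 - 9*t + 1)/9.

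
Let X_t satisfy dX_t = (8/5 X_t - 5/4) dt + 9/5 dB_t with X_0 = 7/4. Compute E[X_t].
E[X_t] = 31*exp(8*t/5)/32 + 25/32

Taking expectations and using E[dB_t] = 0, the mean m(t) = E[X_t] satisfies the ODE m'(t) = a m(t) + b with m(0) = x_0. With a = 8/5, b = -5/4, x_0 = 7/4, the solution is
  m(t) = x_0 * exp(a t) + (b/a) * (exp(a t) - 1)
       = (7/4) * exp((8/5) t) + ((-5/4)/(8/5)) * (exp((8/5) t) - 1)
       = 31*exp(8*t/5)/32 + 25/32.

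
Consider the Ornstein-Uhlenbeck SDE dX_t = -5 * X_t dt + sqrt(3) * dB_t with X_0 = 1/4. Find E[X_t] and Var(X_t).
E[X_t] = exp(-5*t)/4; Var(X_t) = 3/10 - 3*exp(-10*t)/10

The OU SDE dX = -theta X dt + sigma dB admits the integrating factor exp(theta t): d(exp(theta t) X_t) = sigma exp(theta t) dB_t. Integrating from 0 to t:
  X_t = x_0 * exp(-theta t) + sigma * int_0^t exp(-theta (t-s)) dB_s.
The Itô integral has mean 0 and (by the Itô isometry) variance sigma^2 * int_0^t exp(-2 theta (t - s)) ds = sigma^2 * (1 - exp(-2 theta t)) / (2 theta).
With theta = 5, sigma = sqrt(3), x_0 = 1/4:
  E[X_t] = 1/4 * exp(-5 t) = exp(-5*t)/4
  Var(X_t) = (sqrt(3))^2 * (1 - exp(-2*5 t)) / (2 * 5) = 3/10 - 3*exp(-10*t)/10.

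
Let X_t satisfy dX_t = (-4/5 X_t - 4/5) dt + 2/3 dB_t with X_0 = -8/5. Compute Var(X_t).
Var(X_t) = 5/18 - 5*exp(-8*t/5)/18

The variance V(t) = Var(X_t) satisfies V'(t) = 2 a V(t) + c^2 with V(0) = 0 (drift coefficient is linear in X, diffusion is constant). With a = -4/5, c = 2/3, the solution is
  V(t) = (c^2 / (2 a)) * (exp(2 a t) - 1)
       = ((2/3)^2 / (2*(-4/5))) * (exp((-8/5) t) - 1)
       = 5/18 - 5*exp(-8*t/5)/18.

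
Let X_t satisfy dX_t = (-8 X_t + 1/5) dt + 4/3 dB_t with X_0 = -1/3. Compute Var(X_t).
Var(X_t) = 1/9 - exp(-16*t)/9

The variance V(t) = Var(X_t) satisfies V'(t) = 2 a V(t) + c^2 with V(0) = 0 (drift coefficient is linear in X, diffusion is constant). With a = -8, c = 4/3, the solution is
  V(t) = (c^2 / (2 a)) * (exp(2 a t) - 1)
       = ((4/3)^2 / (2*(-8))) * (exp((-16) t) - 1)
       = 1/9 - exp(-16*t)/9.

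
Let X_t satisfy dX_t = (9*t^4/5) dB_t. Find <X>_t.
<X>_t = 9*t^9/25

For an Itô process dX_t = a(t) dt + b(t) dB_t, the quadratic variation is <X>_t = int_0^t b(s)^2 ds (the drift term does not contribute). Here b(s) = 9*s^4/5, so
  b(s)^2 = 81*s^8/25.
Integrating from 0 to t:
  <X>_t = int_0^t (81*s^8/25) ds = 9*t^9/25.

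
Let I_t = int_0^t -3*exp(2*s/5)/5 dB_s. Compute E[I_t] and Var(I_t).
E[I_t] = 0; Var(I_t) = 9*exp(4*t/5)/20 - 9/20

The Itô integral of a deterministic integrand f(s) has mean 0 because each increment f(s) * (B_{s+ds} - B_s) has mean 0. By the Itô isometry:
  Var( int_0^t f(s) dB_s ) = E[ (int_0^t f(s) dB_s)^2 ] = int_0^t f(s)^2 ds.
Here f(s) = -3*exp(2*s/5)/5, so f(s)^2 = 9*exp(4*s/5)/25. Integrate:
  int_0^t (9*exp(4*s/5)/25) ds = 9*exp(4*t/5)/20 - 9/20.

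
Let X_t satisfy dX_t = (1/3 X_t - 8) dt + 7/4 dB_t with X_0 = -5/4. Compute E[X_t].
E[X_t] = 24 - 101*exp(t/3)/4

Taking expectations and using E[dB_t] = 0, the mean m(t) = E[X_t] satisfies the ODE m'(t) = a m(t) + b with m(0) = x_0. With a = 1/3, b = -8, x_0 = -5/4, the solution is
  m(t) = x_0 * exp(a t) + (b/a) * (exp(a t) - 1)
       = (-5/4) * exp((1/3) t) + ((-8)/(1/3)) * (exp((1/3) t) - 1)
       = 24 - 101*exp(t/3)/4.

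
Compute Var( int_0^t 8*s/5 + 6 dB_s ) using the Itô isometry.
Var = 4*t*(16*t^2 + 180*t + 675)/75

The Itô integral of a deterministic integrand f(s) has mean 0 because each increment f(s) * (B_{s+ds} - B_s) has mean 0. By the Itô isometry:
  Var( int_0^t f(s) dB_s ) = E[ (int_0^t f(s) dB_s)^2 ] = int_0^t f(s)^2 ds.
Here f(s) = 8*s/5 + 6, so f(s)^2 = 4*(4*s + 15)^2/25. Integrate:
  int_0^t (4*(4*s + 15)^2/25) ds = 4*t*(16*t^2 + 180*t + 675)/75.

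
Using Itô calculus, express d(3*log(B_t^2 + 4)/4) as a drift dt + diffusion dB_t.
d(3*log(B_t^2 + 4)/4) = (3*(4 - B_t^2)/(4*(B_t^2 + 4)^2)) dt + (3*B_t/(2*(B_t^2 + 4))) dB_t

Itô's formula for f(B_t) gives d f(B_t) = f'(B_t) dB_t + (1/2) f''(B_t) dt. Compute derivatives of f(x) = 3*log(x^2 + 4)/4:
  f'(x)  = 3*x/(2*(x^2 + 4))
  f''(x) = 3*(4 - x^2)/(2*(x^2 + 4)^2)
Substitute x = B_t and multiply the f'' term by 1/2:
  drift     = (1/2) * (3*(4 - x^2)/(2*(x^2 + 4)^2)) evaluated at B_t = 3*(4 - B_t^2)/(4*(B_t^2 + 4)^2)
  diffusion = (3*x/(2*(x^2 + 4))) evaluated at B_t = 3*B_t/(2*(B_t^2 + 4))
Therefore d(3*log(B_t^2 + 4)/4) = (3*(4 - B_t^2)/(4*(B_t^2 + 4)^2)) dt + (3*B_t/(2*(B_t^2 + 4))) dB_t.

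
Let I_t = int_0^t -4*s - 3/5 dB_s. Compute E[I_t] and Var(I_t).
E[I_t] = 0; Var(I_t) = t*(400*t^2 + 180*t + 27)/75

The Itô integral of a deterministic integrand f(s) has mean 0 because each increment f(s) * (B_{s+ds} - B_s) has mean 0. By the Itô isometry:
  Var( int_0^t f(s) dB_s ) = E[ (int_0^t f(s) dB_s)^2 ] = int_0^t f(s)^2 ds.
Here f(s) = -4*s - 3/5, so f(s)^2 = (20*s + 3)^2/25. Integrate:
  int_0^t ((20*s + 3)^2/25) ds = t*(400*t^2 + 180*t + 27)/75.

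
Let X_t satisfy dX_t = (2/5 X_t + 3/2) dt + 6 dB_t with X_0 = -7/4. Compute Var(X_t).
Var(X_t) = 45*exp(4*t/5) - 45

The variance V(t) = Var(X_t) satisfies V'(t) = 2 a V(t) + c^2 with V(0) = 0 (drift coefficient is linear in X, diffusion is constant). With a = 2/5, c = 6, the solution is
  V(t) = (c^2 / (2 a)) * (exp(2 a t) - 1)
       = (6^2 / (2*(2/5))) * (exp((4/5) t) - 1)
       = 45*exp(4*t/5) - 45.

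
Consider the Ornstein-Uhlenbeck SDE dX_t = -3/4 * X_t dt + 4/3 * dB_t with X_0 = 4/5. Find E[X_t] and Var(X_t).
E[X_t] = 4*exp(-3*t/4)/5; Var(X_t) = 32/27 - 32*exp(-3*t/2)/27

The OU SDE dX = -theta X dt + sigma dB admits the integrating factor exp(theta t): d(exp(theta t) X_t) = sigma exp(theta t) dB_t. Integrating from 0 to t:
  X_t = x_0 * exp(-theta t) + sigma * int_0^t exp(-theta (t-s)) dB_s.
The Itô integral has mean 0 and (by the Itô isometry) variance sigma^2 * int_0^t exp(-2 theta (t - s)) ds = sigma^2 * (1 - exp(-2 theta t)) / (2 theta).
With theta = 3/4, sigma = 4/3, x_0 = 4/5:
  E[X_t] = 4/5 * exp(-3/4 t) = 4*exp(-3*t/4)/5
  Var(X_t) = (4/3)^2 * (1 - exp(-2*3/4 t)) / (2 * 3/4) = 32/27 - 32*exp(-3*t/2)/27.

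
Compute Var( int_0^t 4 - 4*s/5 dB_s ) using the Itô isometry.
Var = 16*t*(t^2 - 15*t + 75)/75

The Itô integral of a deterministic integrand f(s) has mean 0 because each increment f(s) * (B_{s+ds} - B_s) has mean 0. By the Itô isometry:
  Var( int_0^t f(s) dB_s ) = E[ (int_0^t f(s) dB_s)^2 ] = int_0^t f(s)^2 ds.
Here f(s) = 4 - 4*s/5, so f(s)^2 = 16*(s - 5)^2/25. Integrate:
  int_0^t (16*(s - 5)^2/25) ds = 16*t*(t^2 - 15*t + 75)/75.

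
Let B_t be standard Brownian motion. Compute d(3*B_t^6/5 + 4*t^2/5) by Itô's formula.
d(3*B_t^6/5 + 4*t^2/5) = (9*B_t^4 + 8*t/5) dt + (18*B_t^5/5) dB_t

Itô's formula for f(t, x): d f(t, B_t) = (f_t + (1/2) f_xx) dt + f_x dB_t. Compute partials of f(t, x) = 4*t^2/5 + 3*x^6/5:
  f_t(t,x)  = 8*t/5
  f_x(t,x)  = 18*x^5/5
  f_xx(t,x) = 18*x^4
Assemble drift = f_t + (1/2) f_xx = 8*t/5 + 9*x^4 and diffusion = f_x = 18*x^5/5. Substituting x = B_t:
  d(3*B_t^6/5 + 4*t^2/5) = (9*B_t^4 + 8*t/5) dt + (18*B_t^5/5) dB_t.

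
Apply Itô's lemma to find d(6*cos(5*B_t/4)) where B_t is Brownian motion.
d(6*cos(5*B_t/4)) = (-75*cos(5*B_t/4)/16) dt + (-15*sin(5*B_t/4)/2) dB_t

Itô's formula for f(B_t) gives d f(B_t) = f'(B_t) dB_t + (1/2) f''(B_t) dt. Compute derivatives of f(x) = 6*cos(5*x/4):
  f'(x)  = -15*sin(5*x/4)/2
  f''(x) = -75*cos(5*x/4)/8
Substitute x = B_t and multiply the f'' term by 1/2:
  drift     = (1/2) * (-75*cos(5*x/4)/8) evaluated at B_t = -75*cos(5*B_t/4)/16
  diffusion = (-15*sin(5*x/4)/2) evaluated at B_t = -15*sin(5*B_t/4)/2
Therefore d(6*cos(5*B_t/4)) = (-75*cos(5*B_t/4)/16) dt + (-15*sin(5*B_t/4)/2) dB_t.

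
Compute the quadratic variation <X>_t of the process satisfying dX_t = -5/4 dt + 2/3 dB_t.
<X>_t = 4*t/9

For an Itô process dX_t = a(t) dt + b(t) dB_t, the quadratic variation is <X>_t = int_0^t b(s)^2 ds (the drift term does not contribute). Here b(s) = 2/3, so
  b(s)^2 = 4/9.
Integrating from 0 to t:
  <X>_t = int_0^t (4/9) ds = 4*t/9.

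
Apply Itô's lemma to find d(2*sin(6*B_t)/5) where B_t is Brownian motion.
d(2*sin(6*B_t)/5) = (-36*sin(6*B_t)/5) dt + (12*cos(6*B_t)/5) dB_t

Itô's formula for f(B_t) gives d f(B_t) = f'(B_t) dB_t + (1/2) f''(B_t) dt. Compute derivatives of f(x) = 2*sin(6*x)/5:
  f'(x)  = 12*cos(6*x)/5
  f''(x) = -72*sin(6*x)/5
Substitute x = B_t and multiply the f'' term by 1/2:
  drift     = (1/2) * (-72*sin(6*x)/5) evaluated at B_t = -36*sin(6*B_t)/5
  diffusion = (12*cos(6*x)/5) evaluated at B_t = 12*cos(6*B_t)/5
Therefore d(2*sin(6*B_t)/5) = (-36*sin(6*B_t)/5) dt + (12*cos(6*B_t)/5) dB_t.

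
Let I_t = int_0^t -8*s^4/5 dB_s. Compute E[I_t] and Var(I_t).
E[I_t] = 0; Var(I_t) = 64*t^9/225

The Itô integral of a deterministic integrand f(s) has mean 0 because each increment f(s) * (B_{s+ds} - B_s) has mean 0. By the Itô isometry:
  Var( int_0^t f(s) dB_s ) = E[ (int_0^t f(s) dB_s)^2 ] = int_0^t f(s)^2 ds.
Here f(s) = -8*s^4/5, so f(s)^2 = 64*s^8/25. Integrate:
  int_0^t (64*s^8/25) ds = 64*t^9/225.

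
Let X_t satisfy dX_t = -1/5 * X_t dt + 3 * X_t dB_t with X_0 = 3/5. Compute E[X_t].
E[X_t] = 3*exp(-t/5)/5

For GBM dX = mu X dt + sigma X dB with X_0 = x_0, apply Itô to Y = log X: dY = (mu - sigma^2/2) dt + sigma dB, so Y_t = log(x_0) + (mu - sigma^2/2) t + sigma B_t and hence X_t = x_0 * exp((mu - sigma^2/2) t + sigma B_t).
With mu = -1/5, sigma = 3, x_0 = 3/5, this gives:
  X_t = 3/5 * exp((-47/10) * t + (3) * B_t).
Since sigma*B_t ~ Normal(0, sigma^2 t), E[exp(sigma*B_t)] = exp(sigma^2 t / 2); so E[X_t] = x_0 * exp((mu - sigma^2/2) t) * exp(sigma^2 t / 2) = x_0 * exp(mu t) = 3*exp(-t/5)/5.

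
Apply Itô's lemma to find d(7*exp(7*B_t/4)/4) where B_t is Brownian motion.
d(7*exp(7*B_t/4)/4) = (343*exp(7*B_t/4)/128) dt + (49*exp(7*B_t/4)/16) dB_t

Itô's formula for f(B_t) gives d f(B_t) = f'(B_t) dB_t + (1/2) f''(B_t) dt. Compute derivatives of f(x) = 7*exp(7*x/4)/4:
  f'(x)  = 49*exp(7*x/4)/16
  f''(x) = 343*exp(7*x/4)/64
Substitute x = B_t and multiply the f'' term by 1/2:
  drift     = (1/2) * (343*exp(7*x/4)/64) evaluated at B_t = 343*exp(7*B_t/4)/128
  diffusion = (49*exp(7*x/4)/16) evaluated at B_t = 49*exp(7*B_t/4)/16
Therefore d(7*exp(7*B_t/4)/4) = (343*exp(7*B_t/4)/128) dt + (49*exp(7*B_t/4)/16) dB_t.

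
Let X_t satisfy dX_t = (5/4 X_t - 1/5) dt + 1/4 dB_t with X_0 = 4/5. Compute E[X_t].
E[X_t] = 16*exp(5*t/4)/25 + 4/25

Taking expectations and using E[dB_t] = 0, the mean m(t) = E[X_t] satisfies the ODE m'(t) = a m(t) + b with m(0) = x_0. With a = 5/4, b = -1/5, x_0 = 4/5, the solution is
  m(t) = x_0 * exp(a t) + (b/a) * (exp(a t) - 1)
       = (4/5) * exp((5/4) t) + ((-1/5)/(5/4)) * (exp((5/4) t) - 1)
       = 16*exp(5*t/4)/25 + 4/25.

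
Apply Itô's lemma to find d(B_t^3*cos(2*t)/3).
d(B_t^3*cos(2*t)/3) = (B_t*(-2*B_t^2*sin(2*t)/3 + cos(2*t))) dt + (B_t^2*cos(2*t)) dB_t

Itô's formula for f(t, x): d f(t, B_t) = (f_t + (1/2) f_xx) dt + f_x dB_t. Compute partials of f(t, x) = x^3*cos(2*t)/3:
  f_t(t,x)  = -2*x^3*sin(2*t)/3
  f_x(t,x)  = x^2*cos(2*t)
  f_xx(t,x) = 2*x*cos(2*t)
Assemble drift = f_t + (1/2) f_xx = x*(-2*x^2*sin(2*t)/3 + cos(2*t)) and diffusion = f_x = x^2*cos(2*t). Substituting x = B_t:
  d(B_t^3*cos(2*t)/3) = (B_t*(-2*B_t^2*sin(2*t)/3 + cos(2*t))) dt + (B_t^2*cos(2*t)) dB_t.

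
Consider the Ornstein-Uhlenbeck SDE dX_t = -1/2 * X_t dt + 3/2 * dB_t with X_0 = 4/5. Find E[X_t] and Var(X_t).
E[X_t] = 4*exp(-t/2)/5; Var(X_t) = 9/4 - 9*exp(-t)/4

The OU SDE dX = -theta X dt + sigma dB admits the integrating factor exp(theta t): d(exp(theta t) X_t) = sigma exp(theta t) dB_t. Integrating from 0 to t:
  X_t = x_0 * exp(-theta t) + sigma * int_0^t exp(-theta (t-s)) dB_s.
The Itô integral has mean 0 and (by the Itô isometry) variance sigma^2 * int_0^t exp(-2 theta (t - s)) ds = sigma^2 * (1 - exp(-2 theta t)) / (2 theta).
With theta = 1/2, sigma = 3/2, x_0 = 4/5:
  E[X_t] = 4/5 * exp(-1/2 t) = 4*exp(-t/2)/5
  Var(X_t) = (3/2)^2 * (1 - exp(-2*1/2 t)) / (2 * 1/2) = 9/4 - 9*exp(-t)/4.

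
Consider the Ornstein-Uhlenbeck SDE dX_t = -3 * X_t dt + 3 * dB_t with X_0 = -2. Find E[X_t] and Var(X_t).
E[X_t] = -2*exp(-3*t); Var(X_t) = 3/2 - 3*exp(-6*t)/2

The OU SDE dX = -theta X dt + sigma dB admits the integrating factor exp(theta t): d(exp(theta t) X_t) = sigma exp(theta t) dB_t. Integrating from 0 to t:
  X_t = x_0 * exp(-theta t) + sigma * int_0^t exp(-theta (t-s)) dB_s.
The Itô integral has mean 0 and (by the Itô isometry) variance sigma^2 * int_0^t exp(-2 theta (t - s)) ds = sigma^2 * (1 - exp(-2 theta t)) / (2 theta).
With theta = 3, sigma = 3, x_0 = -2:
  E[X_t] = -2 * exp(-3 t) = -2*exp(-3*t)
  Var(X_t) = (3)^2 * (1 - exp(-2*3 t)) / (2 * 3) = 3/2 - 3*exp(-6*t)/2.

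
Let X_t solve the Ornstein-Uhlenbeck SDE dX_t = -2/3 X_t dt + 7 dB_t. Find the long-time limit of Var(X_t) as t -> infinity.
lim Var(X_t) = 147/4

The OU SDE dX = -theta X dt + sigma dB admits the integrating factor exp(theta t): d(exp(theta t) X_t) = sigma exp(theta t) dB_t. Integrating from 0 to t gives X_t = x_0 * exp(-theta t) + sigma * int_0^t exp(-theta (t-s)) dB_s for any initial x_0. The Itô integral has variance (by the Itô isometry) sigma^2 * int_0^t exp(-2 theta (t - s)) ds = sigma^2 * (1 - exp(-2 theta t)) / (2 theta), independent of x_0.
With theta = 2/3, sigma = 7:
  Var(X_t) = (7)^2 * (1 - exp(-2*2/3 t)) / (2 * 2/3) = 147/4 - 147*exp(-4*t/3)/4.
As t -> infinity, exp(-2*2/3 t) -> 0, so the stationary variance is sigma^2 / (2 theta) = 147/4.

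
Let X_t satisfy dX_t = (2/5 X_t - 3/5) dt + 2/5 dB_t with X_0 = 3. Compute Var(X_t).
Var(X_t) = exp(4*t/5)/5 - 1/5

The variance V(t) = Var(X_t) satisfies V'(t) = 2 a V(t) + c^2 with V(0) = 0 (drift coefficient is linear in X, diffusion is constant). With a = 2/5, c = 2/5, the solution is
  V(t) = (c^2 / (2 a)) * (exp(2 a t) - 1)
       = ((2/5)^2 / (2*(2/5))) * (exp((4/5) t) - 1)
       = exp(4*t/5)/5 - 1/5.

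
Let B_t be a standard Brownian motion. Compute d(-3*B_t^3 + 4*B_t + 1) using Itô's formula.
d(-3*B_t^3 + 4*B_t + 1) = (-9*B_t) dt + (4 - 9*B_t^2) dB_t

Itô's formula for f(B_t) gives d f(B_t) = f'(B_t) dB_t + (1/2) f''(B_t) dt. Compute derivatives of f(x) = -3*x^3 + 4*x + 1:
  f'(x)  = 4 - 9*x^2
  f''(x) = -18*x
Substitute x = B_t and multiply the f'' term by 1/2:
  drift     = (1/2) * (-18*x) evaluated at B_t = -9*B_t
  diffusion = (4 - 9*x^2) evaluated at B_t = 4 - 9*B_t^2
Therefore d(-3*B_t^3 + 4*B_t + 1) = (-9*B_t) dt + (4 - 9*B_t^2) dB_t.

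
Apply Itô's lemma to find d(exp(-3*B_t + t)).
d(exp(-3*B_t + t)) = (11*exp(-3*B_t + t)/2) dt + (-3*exp(-3*B_t + t)) dB_t

Itô's formula for f(t, x): d f(t, B_t) = (f_t + (1/2) f_xx) dt + f_x dB_t. Compute partials of f(t, x) = exp(t - 3*x):
  f_t(t,x)  = exp(t - 3*x)
  f_x(t,x)  = -3*exp(t - 3*x)
  f_xx(t,x) = 9*exp(t - 3*x)
Assemble drift = f_t + (1/2) f_xx = 11*exp(t - 3*x)/2 and diffusion = f_x = -3*exp(t - 3*x). Substituting x = B_t:
  d(exp(-3*B_t + t)) = (11*exp(-3*B_t + t)/2) dt + (-3*exp(-3*B_t + t)) dB_t.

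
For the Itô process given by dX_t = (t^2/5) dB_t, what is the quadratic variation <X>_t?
<X>_t = t^5/125

For an Itô process dX_t = a(t) dt + b(t) dB_t, the quadratic variation is <X>_t = int_0^t b(s)^2 ds (the drift term does not contribute). Here b(s) = s^2/5, so
  b(s)^2 = s^4/25.
Integrating from 0 to t:
  <X>_t = int_0^t (s^4/25) ds = t^5/125.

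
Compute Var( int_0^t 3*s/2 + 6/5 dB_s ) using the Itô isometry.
Var = 3*t*(25*t^2 + 60*t + 48)/100

The Itô integral of a deterministic integrand f(s) has mean 0 because each increment f(s) * (B_{s+ds} - B_s) has mean 0. By the Itô isometry:
  Var( int_0^t f(s) dB_s ) = E[ (int_0^t f(s) dB_s)^2 ] = int_0^t f(s)^2 ds.
Here f(s) = 3*s/2 + 6/5, so f(s)^2 = 9*(5*s + 4)^2/100. Integrate:
  int_0^t (9*(5*s + 4)^2/100) ds = 3*t*(25*t^2 + 60*t + 48)/100.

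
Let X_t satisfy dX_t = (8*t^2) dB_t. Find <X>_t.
<X>_t = 64*t^5/5

For an Itô process dX_t = a(t) dt + b(t) dB_t, the quadratic variation is <X>_t = int_0^t b(s)^2 ds (the drift term does not contribute). Here b(s) = 8*s^2, so
  b(s)^2 = 64*s^4.
Integrating from 0 to t:
  <X>_t = int_0^t (64*s^4) ds = 64*t^5/5.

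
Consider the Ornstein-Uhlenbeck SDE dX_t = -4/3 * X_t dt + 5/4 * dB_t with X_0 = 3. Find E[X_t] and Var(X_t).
E[X_t] = 3*exp(-4*t/3); Var(X_t) = 75/128 - 75*exp(-8*t/3)/128

The OU SDE dX = -theta X dt + sigma dB admits the integrating factor exp(theta t): d(exp(theta t) X_t) = sigma exp(theta t) dB_t. Integrating from 0 to t:
  X_t = x_0 * exp(-theta t) + sigma * int_0^t exp(-theta (t-s)) dB_s.
The Itô integral has mean 0 and (by the Itô isometry) variance sigma^2 * int_0^t exp(-2 theta (t - s)) ds = sigma^2 * (1 - exp(-2 theta t)) / (2 theta).
With theta = 4/3, sigma = 5/4, x_0 = 3:
  E[X_t] = 3 * exp(-4/3 t) = 3*exp(-4*t/3)
  Var(X_t) = (5/4)^2 * (1 - exp(-2*4/3 t)) / (2 * 4/3) = 75/128 - 75*exp(-8*t/3)/128.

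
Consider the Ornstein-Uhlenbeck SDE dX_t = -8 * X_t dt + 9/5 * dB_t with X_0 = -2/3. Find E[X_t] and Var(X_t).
E[X_t] = -2*exp(-8*t)/3; Var(X_t) = 81/400 - 81*exp(-16*t)/400

The OU SDE dX = -theta X dt + sigma dB admits the integrating factor exp(theta t): d(exp(theta t) X_t) = sigma exp(theta t) dB_t. Integrating from 0 to t:
  X_t = x_0 * exp(-theta t) + sigma * int_0^t exp(-theta (t-s)) dB_s.
The Itô integral has mean 0 and (by the Itô isometry) variance sigma^2 * int_0^t exp(-2 theta (t - s)) ds = sigma^2 * (1 - exp(-2 theta t)) / (2 theta).
With theta = 8, sigma = 9/5, x_0 = -2/3:
  E[X_t] = -2/3 * exp(-8 t) = -2*exp(-8*t)/3
  Var(X_t) = (9/5)^2 * (1 - exp(-2*8 t)) / (2 * 8) = 81/400 - 81*exp(-16*t)/400.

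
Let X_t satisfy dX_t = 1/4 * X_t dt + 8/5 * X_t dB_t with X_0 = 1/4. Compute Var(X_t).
Var(X_t) = (exp(64*t/25) - 1)*exp(t/2)/16

For GBM dX = mu X dt + sigma X dB with X_0 = x_0, apply Itô to Y = log X: dY = (mu - sigma^2/2) dt + sigma dB, so Y_t = log(x_0) + (mu - sigma^2/2) t + sigma B_t and hence X_t = x_0 * exp((mu - sigma^2/2) t + sigma B_t).
With mu = 1/4, sigma = 8/5, x_0 = 1/4, this gives:
  X_t = 1/4 * exp((-103/100) * t + (8/5) * B_t).
Since sigma*B_t ~ Normal(0, sigma^2 t), E[exp(sigma*B_t)] = exp(sigma^2 t / 2); so E[X_t] = x_0 * exp((mu - sigma^2/2) t) * exp(sigma^2 t / 2) = x_0 * exp(mu t) = exp(t/4)/4.
Var(X_t) = E[X_t^2] - (E[X_t])^2 = x_0^2 * exp(2 mu t) * (exp(sigma^2 t) - 1) = (exp(64*t/25) - 1)*exp(t/2)/16.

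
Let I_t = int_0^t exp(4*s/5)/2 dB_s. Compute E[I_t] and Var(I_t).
E[I_t] = 0; Var(I_t) = 5*exp(8*t/5)/32 - 5/32

The Itô integral of a deterministic integrand f(s) has mean 0 because each increment f(s) * (B_{s+ds} - B_s) has mean 0. By the Itô isometry:
  Var( int_0^t f(s) dB_s ) = E[ (int_0^t f(s) dB_s)^2 ] = int_0^t f(s)^2 ds.
Here f(s) = exp(4*s/5)/2, so f(s)^2 = exp(8*s/5)/4. Integrate:
  int_0^t (exp(8*s/5)/4) ds = 5*exp(8*t/5)/32 - 5/32.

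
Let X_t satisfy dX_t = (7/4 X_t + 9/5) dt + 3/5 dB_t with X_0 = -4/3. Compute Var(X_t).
Var(X_t) = 18*exp(7*t/2)/175 - 18/175

The variance V(t) = Var(X_t) satisfies V'(t) = 2 a V(t) + c^2 with V(0) = 0 (drift coefficient is linear in X, diffusion is constant). With a = 7/4, c = 3/5, the solution is
  V(t) = (c^2 / (2 a)) * (exp(2 a t) - 1)
       = ((3/5)^2 / (2*(7/4))) * (exp((7/2) t) - 1)
       = 18*exp(7*t/2)/175 - 18/175.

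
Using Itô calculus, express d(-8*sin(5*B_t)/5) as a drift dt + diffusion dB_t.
d(-8*sin(5*B_t)/5) = (20*sin(5*B_t)) dt + (-8*cos(5*B_t)) dB_t

Itô's formula for f(B_t) gives d f(B_t) = f'(B_t) dB_t + (1/2) f''(B_t) dt. Compute derivatives of f(x) = -8*sin(5*x)/5:
  f'(x)  = -8*cos(5*x)
  f''(x) = 40*sin(5*x)
Substitute x = B_t and multiply the f'' term by 1/2:
  drift     = (1/2) * (40*sin(5*x)) evaluated at B_t = 20*sin(5*B_t)
  diffusion = (-8*cos(5*x)) evaluated at B_t = -8*cos(5*B_t)
Therefore d(-8*sin(5*B_t)/5) = (20*sin(5*B_t)) dt + (-8*cos(5*B_t)) dB_t.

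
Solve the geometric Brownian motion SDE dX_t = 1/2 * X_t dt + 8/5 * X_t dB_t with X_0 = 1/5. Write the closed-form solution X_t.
X_t = 1/5 * exp((-39/50) * t + (8/5) * B_t)

For GBM dX = mu X dt + sigma X dB with X_0 = x_0, apply Itô to Y = log X: dY = (mu - sigma^2/2) dt + sigma dB, so Y_t = log(x_0) + (mu - sigma^2/2) t + sigma B_t and hence X_t = x_0 * exp((mu - sigma^2/2) t + sigma B_t).
With mu = 1/2, sigma = 8/5, x_0 = 1/5, this gives:
  X_t = 1/5 * exp((-39/50) * t + (8/5) * B_t).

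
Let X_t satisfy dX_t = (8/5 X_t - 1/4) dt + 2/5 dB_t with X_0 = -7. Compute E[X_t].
E[X_t] = 5/32 - 229*exp(8*t/5)/32

Taking expectations and using E[dB_t] = 0, the mean m(t) = E[X_t] satisfies the ODE m'(t) = a m(t) + b with m(0) = x_0. With a = 8/5, b = -1/4, x_0 = -7, the solution is
  m(t) = x_0 * exp(a t) + (b/a) * (exp(a t) - 1)
       = (-7) * exp((8/5) t) + ((-1/4)/(8/5)) * (exp((8/5) t) - 1)
       = 5/32 - 229*exp(8*t/5)/32.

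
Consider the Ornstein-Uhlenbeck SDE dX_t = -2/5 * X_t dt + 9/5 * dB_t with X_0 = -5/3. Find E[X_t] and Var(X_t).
E[X_t] = -5*exp(-2*t/5)/3; Var(X_t) = 81/20 - 81*exp(-4*t/5)/20

The OU SDE dX = -theta X dt + sigma dB admits the integrating factor exp(theta t): d(exp(theta t) X_t) = sigma exp(theta t) dB_t. Integrating from 0 to t:
  X_t = x_0 * exp(-theta t) + sigma * int_0^t exp(-theta (t-s)) dB_s.
The Itô integral has mean 0 and (by the Itô isometry) variance sigma^2 * int_0^t exp(-2 theta (t - s)) ds = sigma^2 * (1 - exp(-2 theta t)) / (2 theta).
With theta = 2/5, sigma = 9/5, x_0 = -5/3:
  E[X_t] = -5/3 * exp(-2/5 t) = -5*exp(-2*t/5)/3
  Var(X_t) = (9/5)^2 * (1 - exp(-2*2/5 t)) / (2 * 2/5) = 81/20 - 81*exp(-4*t/5)/20.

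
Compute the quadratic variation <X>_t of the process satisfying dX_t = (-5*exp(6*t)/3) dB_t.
<X>_t = 25*exp(12*t)/108 - 25/108

For an Itô process dX_t = a(t) dt + b(t) dB_t, the quadratic variation is <X>_t = int_0^t b(s)^2 ds (the drift term does not contribute). Here b(s) = -5*exp(6*s)/3, so
  b(s)^2 = 25*exp(12*s)/9.
Integrating from 0 to t:
  <X>_t = int_0^t (25*exp(12*s)/9) ds = 25*exp(12*t)/108 - 25/108.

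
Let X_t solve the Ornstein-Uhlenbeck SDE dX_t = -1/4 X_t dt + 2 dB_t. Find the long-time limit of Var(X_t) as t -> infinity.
lim Var(X_t) = 8

The OU SDE dX = -theta X dt + sigma dB admits the integrating factor exp(theta t): d(exp(theta t) X_t) = sigma exp(theta t) dB_t. Integrating from 0 to t gives X_t = x_0 * exp(-theta t) + sigma * int_0^t exp(-theta (t-s)) dB_s for any initial x_0. The Itô integral has variance (by the Itô isometry) sigma^2 * int_0^t exp(-2 theta (t - s)) ds = sigma^2 * (1 - exp(-2 theta t)) / (2 theta), independent of x_0.
With theta = 1/4, sigma = 2:
  Var(X_t) = (2)^2 * (1 - exp(-2*1/4 t)) / (2 * 1/4) = 8 - 8*exp(-t/2).
As t -> infinity, exp(-2*1/4 t) -> 0, so the stationary variance is sigma^2 / (2 theta) = 8.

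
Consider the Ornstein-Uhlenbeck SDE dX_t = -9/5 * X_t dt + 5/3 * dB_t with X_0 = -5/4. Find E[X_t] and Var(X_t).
E[X_t] = -5*exp(-9*t/5)/4; Var(X_t) = 125/162 - 125*exp(-18*t/5)/162

The OU SDE dX = -theta X dt + sigma dB admits the integrating factor exp(theta t): d(exp(theta t) X_t) = sigma exp(theta t) dB_t. Integrating from 0 to t:
  X_t = x_0 * exp(-theta t) + sigma * int_0^t exp(-theta (t-s)) dB_s.
The Itô integral has mean 0 and (by the Itô isometry) variance sigma^2 * int_0^t exp(-2 theta (t - s)) ds = sigma^2 * (1 - exp(-2 theta t)) / (2 theta).
With theta = 9/5, sigma = 5/3, x_0 = -5/4:
  E[X_t] = -5/4 * exp(-9/5 t) = -5*exp(-9*t/5)/4
  Var(X_t) = (5/3)^2 * (1 - exp(-2*9/5 t)) / (2 * 9/5) = 125/162 - 125*exp(-18*t/5)/162.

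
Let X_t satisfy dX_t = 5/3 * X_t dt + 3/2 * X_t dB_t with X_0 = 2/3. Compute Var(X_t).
Var(X_t) = 4*(exp(9*t/4) - 1)*exp(10*t/3)/9

For GBM dX = mu X dt + sigma X dB with X_0 = x_0, apply Itô to Y = log X: dY = (mu - sigma^2/2) dt + sigma dB, so Y_t = log(x_0) + (mu - sigma^2/2) t + sigma B_t and hence X_t = x_0 * exp((mu - sigma^2/2) t + sigma B_t).
With mu = 5/3, sigma = 3/2, x_0 = 2/3, this gives:
  X_t = 2/3 * exp((13/24) * t + (3/2) * B_t).
Since sigma*B_t ~ Normal(0, sigma^2 t), E[exp(sigma*B_t)] = exp(sigma^2 t / 2); so E[X_t] = x_0 * exp((mu - sigma^2/2) t) * exp(sigma^2 t / 2) = x_0 * exp(mu t) = 2*exp(5*t/3)/3.
Var(X_t) = E[X_t^2] - (E[X_t])^2 = x_0^2 * exp(2 mu t) * (exp(sigma^2 t) - 1) = 4*(exp(9*t/4) - 1)*exp(10*t/3)/9.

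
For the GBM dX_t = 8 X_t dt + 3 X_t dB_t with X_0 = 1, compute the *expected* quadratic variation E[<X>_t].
E[<X>_t] = 9*exp(25*t)/25 - 9/25

<X>_t = int_0^t (3 * X_s)^2 ds. Taking expectation inside the integral: E[<X>_t] = 3^2 * int_0^t E[X_s^2] ds. For GBM, E[X_s^2] = x_0^2 * exp((2 mu + sigma^2) s). Integrating:
  E[<X>_t] = 3^2 * 1^2 * (exp((2*8 + 3^2) t) - 1) / (2*8 + 3^2)
           = 3^2 * 1^2 * (exp(25 t) - 1) / 25 = 9*exp(25*t)/25 - 9/25.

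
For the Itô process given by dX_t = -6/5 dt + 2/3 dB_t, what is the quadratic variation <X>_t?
<X>_t = 4*t/9

For an Itô process dX_t = a(t) dt + b(t) dB_t, the quadratic variation is <X>_t = int_0^t b(s)^2 ds (the drift term does not contribute). Here b(s) = 2/3, so
  b(s)^2 = 4/9.
Integrating from 0 to t:
  <X>_t = int_0^t (4/9) ds = 4*t/9.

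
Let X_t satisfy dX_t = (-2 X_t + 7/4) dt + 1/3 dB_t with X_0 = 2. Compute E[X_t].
E[X_t] = 7/8 + 9*exp(-2*t)/8

Taking expectations and using E[dB_t] = 0, the mean m(t) = E[X_t] satisfies the ODE m'(t) = a m(t) + b with m(0) = x_0. With a = -2, b = 7/4, x_0 = 2, the solution is
  m(t) = x_0 * exp(a t) + (b/a) * (exp(a t) - 1)
       = 2 * exp((-2) t) + ((7/4)/(-2)) * (exp((-2) t) - 1)
       = 7/8 + 9*exp(-2*t)/8.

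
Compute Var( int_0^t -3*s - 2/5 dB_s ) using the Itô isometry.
Var = t*(75*t^2 + 30*t + 4)/25

The Itô integral of a deterministic integrand f(s) has mean 0 because each increment f(s) * (B_{s+ds} - B_s) has mean 0. By the Itô isometry:
  Var( int_0^t f(s) dB_s ) = E[ (int_0^t f(s) dB_s)^2 ] = int_0^t f(s)^2 ds.
Here f(s) = -3*s - 2/5, so f(s)^2 = (15*s + 2)^2/25. Integrate:
  int_0^t ((15*s + 2)^2/25) ds = t*(75*t^2 + 30*t + 4)/25.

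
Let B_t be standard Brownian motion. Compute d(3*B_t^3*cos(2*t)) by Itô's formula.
d(3*B_t^3*cos(2*t)) = (-6*B_t^3*sin(2*t) + 9*B_t*cos(2*t)) dt + (9*B_t^2*cos(2*t)) dB_t

Itô's formula for f(t, x): d f(t, B_t) = (f_t + (1/2) f_xx) dt + f_x dB_t. Compute partials of f(t, x) = 3*x^3*cos(2*t):
  f_t(t,x)  = -6*x^3*sin(2*t)
  f_x(t,x)  = 9*x^2*cos(2*t)
  f_xx(t,x) = 18*x*cos(2*t)
Assemble drift = f_t + (1/2) f_xx = -6*x^3*sin(2*t) + 9*x*cos(2*t) and diffusion = f_x = 9*x^2*cos(2*t). Substituting x = B_t:
  d(3*B_t^3*cos(2*t)) = (-6*B_t^3*sin(2*t) + 9*B_t*cos(2*t)) dt + (9*B_t^2*cos(2*t)) dB_t.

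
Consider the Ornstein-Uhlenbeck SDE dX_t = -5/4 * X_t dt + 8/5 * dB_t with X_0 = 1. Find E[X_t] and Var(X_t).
E[X_t] = exp(-5*t/4); Var(X_t) = 128/125 - 128*exp(-5*t/2)/125

The OU SDE dX = -theta X dt + sigma dB admits the integrating factor exp(theta t): d(exp(theta t) X_t) = sigma exp(theta t) dB_t. Integrating from 0 to t:
  X_t = x_0 * exp(-theta t) + sigma * int_0^t exp(-theta (t-s)) dB_s.
The Itô integral has mean 0 and (by the Itô isometry) variance sigma^2 * int_0^t exp(-2 theta (t - s)) ds = sigma^2 * (1 - exp(-2 theta t)) / (2 theta).
With theta = 5/4, sigma = 8/5, x_0 = 1:
  E[X_t] = 1 * exp(-5/4 t) = exp(-5*t/4)
  Var(X_t) = (8/5)^2 * (1 - exp(-2*5/4 t)) / (2 * 5/4) = 128/125 - 128*exp(-5*t/2)/125.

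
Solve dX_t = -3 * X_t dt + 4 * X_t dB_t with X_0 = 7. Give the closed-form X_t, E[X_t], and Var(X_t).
X_t = 7 * exp((-11) t + (4) B_t); E[X_t] = 7*exp(-3*t); Var(X_t) = (49*exp(16*t) - 49)*exp(-6*t)

For GBM dX = mu X dt + sigma X dB with X_0 = x_0, apply Itô to Y = log X: dY = (mu - sigma^2/2) dt + sigma dB, so Y_t = log(x_0) + (mu - sigma^2/2) t + sigma B_t and hence X_t = x_0 * exp((mu - sigma^2/2) t + sigma B_t).
With mu = -3, sigma = 4, x_0 = 7, this gives:
  X_t = 7 * exp((-11) * t + (4) * B_t).
Since sigma*B_t ~ Normal(0, sigma^2 t), E[exp(sigma*B_t)] = exp(sigma^2 t / 2); so E[X_t] = x_0 * exp((mu - sigma^2/2) t) * exp(sigma^2 t / 2) = x_0 * exp(mu t) = 7*exp(-3*t).
Var(X_t) = E[X_t^2] - (E[X_t])^2 = x_0^2 * exp(2 mu t) * (exp(sigma^2 t) - 1) = (49*exp(16*t) - 49)*exp(-6*t).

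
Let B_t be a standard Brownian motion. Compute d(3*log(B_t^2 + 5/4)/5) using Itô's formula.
d(3*log(B_t^2 + 5/4)/5) = (12*(5 - 4*B_t^2)/(5*(4*B_t^2 + 5)^2)) dt + (24*B_t/(5*(4*B_t^2 + 5))) dB_t

Itô's formula for f(B_t) gives d f(B_t) = f'(B_t) dB_t + (1/2) f''(B_t) dt. Compute derivatives of f(x) = 3*log(x^2 + 5/4)/5:
  f'(x)  = 24*x/(5*(4*x^2 + 5))
  f''(x) = 24*(5 - 4*x^2)/(5*(4*x^2 + 5)^2)
Substitute x = B_t and multiply the f'' term by 1/2:
  drift     = (1/2) * (24*(5 - 4*x^2)/(5*(4*x^2 + 5)^2)) evaluated at B_t = 12*(5 - 4*B_t^2)/(5*(4*B_t^2 + 5)^2)
  diffusion = (24*x/(5*(4*x^2 + 5))) evaluated at B_t = 24*B_t/(5*(4*B_t^2 + 5))
Therefore d(3*log(B_t^2 + 5/4)/5) = (12*(5 - 4*B_t^2)/(5*(4*B_t^2 + 5)^2)) dt + (24*B_t/(5*(4*B_t^2 + 5))) dB_t.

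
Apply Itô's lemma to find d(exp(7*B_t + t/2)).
d(exp(7*B_t + t/2)) = (25*exp(7*B_t + t/2)) dt + (7*exp(7*B_t + t/2)) dB_t

Itô's formula for f(t, x): d f(t, B_t) = (f_t + (1/2) f_xx) dt + f_x dB_t. Compute partials of f(t, x) = exp(t/2 + 7*x):
  f_t(t,x)  = exp(t/2 + 7*x)/2
  f_x(t,x)  = 7*exp(t/2 + 7*x)
  f_xx(t,x) = 49*exp(t/2 + 7*x)
Assemble drift = f_t + (1/2) f_xx = 25*exp(t/2 + 7*x) and diffusion = f_x = 7*exp(t/2 + 7*x). Substituting x = B_t:
  d(exp(7*B_t + t/2)) = (25*exp(7*B_t + t/2)) dt + (7*exp(7*B_t + t/2)) dB_t.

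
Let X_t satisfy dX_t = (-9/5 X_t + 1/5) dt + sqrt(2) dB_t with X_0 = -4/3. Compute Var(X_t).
Var(X_t) = 5/9 - 5*exp(-18*t/5)/9

The variance V(t) = Var(X_t) satisfies V'(t) = 2 a V(t) + c^2 with V(0) = 0 (drift coefficient is linear in X, diffusion is constant). With a = -9/5, c = sqrt(2), the solution is
  V(t) = (c^2 / (2 a)) * (exp(2 a t) - 1)
       = (sqrt(2)^2 / (2*(-9/5))) * (exp((-18/5) t) - 1)
       = 5/9 - 5*exp(-18*t/5)/9.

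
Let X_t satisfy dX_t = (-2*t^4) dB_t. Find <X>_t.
<X>_t = 4*t^9/9

For an Itô process dX_t = a(t) dt + b(t) dB_t, the quadratic variation is <X>_t = int_0^t b(s)^2 ds (the drift term does not contribute). Here b(s) = -2*s^4, so
  b(s)^2 = 4*s^8.
Integrating from 0 to t:
  <X>_t = int_0^t (4*s^8) ds = 4*t^9/9.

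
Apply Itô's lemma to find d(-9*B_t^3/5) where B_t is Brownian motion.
d(-9*B_t^3/5) = (-27*B_t/5) dt + (-27*B_t^2/5) dB_t

Itô's formula for f(B_t) gives d f(B_t) = f'(B_t) dB_t + (1/2) f''(B_t) dt. Compute derivatives of f(x) = -9*x^3/5:
  f'(x)  = -27*x^2/5
  f''(x) = -54*x/5
Substitute x = B_t and multiply the f'' term by 1/2:
  drift     = (1/2) * (-54*x/5) evaluated at B_t = -27*B_t/5
  diffusion = (-27*x^2/5) evaluated at B_t = -27*B_t^2/5
Therefore d(-9*B_t^3/5) = (-27*B_t/5) dt + (-27*B_t^2/5) dB_t.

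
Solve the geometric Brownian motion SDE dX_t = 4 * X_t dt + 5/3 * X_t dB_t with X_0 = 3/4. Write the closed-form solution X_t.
X_t = 3/4 * exp((47/18) * t + (5/3) * B_t)

For GBM dX = mu X dt + sigma X dB with X_0 = x_0, apply Itô to Y = log X: dY = (mu - sigma^2/2) dt + sigma dB, so Y_t = log(x_0) + (mu - sigma^2/2) t + sigma B_t and hence X_t = x_0 * exp((mu - sigma^2/2) t + sigma B_t).
With mu = 4, sigma = 5/3, x_0 = 3/4, this gives:
  X_t = 3/4 * exp((47/18) * t + (5/3) * B_t).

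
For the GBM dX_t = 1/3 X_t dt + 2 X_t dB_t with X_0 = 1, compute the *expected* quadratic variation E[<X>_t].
E[<X>_t] = 6*exp(14*t/3)/7 - 6/7

<X>_t = int_0^t (2 * X_s)^2 ds. Taking expectation inside the integral: E[<X>_t] = 2^2 * int_0^t E[X_s^2] ds. For GBM, E[X_s^2] = x_0^2 * exp((2 mu + sigma^2) s). Integrating:
  E[<X>_t] = 2^2 * 1^2 * (exp((2*(1/3) + 2^2) t) - 1) / (2*(1/3) + 2^2)
           = 2^2 * 1^2 * (exp((14/3) t) - 1) / (14/3) = 6*exp(14*t/3)/7 - 6/7.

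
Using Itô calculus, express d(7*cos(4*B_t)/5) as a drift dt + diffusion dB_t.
d(7*cos(4*B_t)/5) = (-56*cos(4*B_t)/5) dt + (-28*sin(4*B_t)/5) dB_t

Itô's formula for f(B_t) gives d f(B_t) = f'(B_t) dB_t + (1/2) f''(B_t) dt. Compute derivatives of f(x) = 7*cos(4*x)/5:
  f'(x)  = -28*sin(4*x)/5
  f''(x) = -112*cos(4*x)/5
Substitute x = B_t and multiply the f'' term by 1/2:
  drift     = (1/2) * (-112*cos(4*x)/5) evaluated at B_t = -56*cos(4*B_t)/5
  diffusion = (-28*sin(4*x)/5) evaluated at B_t = -28*sin(4*B_t)/5
Therefore d(7*cos(4*B_t)/5) = (-56*cos(4*B_t)/5) dt + (-28*sin(4*B_t)/5) dB_t.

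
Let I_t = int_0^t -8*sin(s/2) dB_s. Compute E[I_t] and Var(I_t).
E[I_t] = 0; Var(I_t) = 32*t - 32*sin(t)

The Itô integral of a deterministic integrand f(s) has mean 0 because each increment f(s) * (B_{s+ds} - B_s) has mean 0. By the Itô isometry:
  Var( int_0^t f(s) dB_s ) = E[ (int_0^t f(s) dB_s)^2 ] = int_0^t f(s)^2 ds.
Here f(s) = -8*sin(s/2), so f(s)^2 = 64*sin(s/2)^2. Integrate:
  int_0^t (64*sin(s/2)^2) ds = 32*t - 32*sin(t).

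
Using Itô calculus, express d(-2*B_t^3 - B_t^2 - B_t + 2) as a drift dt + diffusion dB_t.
d(-2*B_t^3 - B_t^2 - B_t + 2) = (-6*B_t - 1) dt + (-6*B_t^2 - 2*B_t - 1) dB_t

Itô's formula for f(B_t) gives d f(B_t) = f'(B_t) dB_t + (1/2) f''(B_t) dt. Compute derivatives of f(x) = -2*x^3 - x^2 - x + 2:
  f'(x)  = -6*x^2 - 2*x - 1
  f''(x) = -12*x - 2
Substitute x = B_t and multiply the f'' term by 1/2:
  drift     = (1/2) * (-12*x - 2) evaluated at B_t = -6*B_t - 1
  diffusion = (-6*x^2 - 2*x - 1) evaluated at B_t = -6*B_t^2 - 2*B_t - 1
Therefore d(-2*B_t^3 - B_t^2 - B_t + 2) = (-6*B_t - 1) dt + (-6*B_t^2 - 2*B_t - 1) dB_t.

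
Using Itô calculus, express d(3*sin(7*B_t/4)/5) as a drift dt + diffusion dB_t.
d(3*sin(7*B_t/4)/5) = (-147*sin(7*B_t/4)/160) dt + (21*cos(7*B_t/4)/20) dB_t

Itô's formula for f(B_t) gives d f(B_t) = f'(B_t) dB_t + (1/2) f''(B_t) dt. Compute derivatives of f(x) = 3*sin(7*x/4)/5:
  f'(x)  = 21*cos(7*x/4)/20
  f''(x) = -147*sin(7*x/4)/80
Substitute x = B_t and multiply the f'' term by 1/2:
  drift     = (1/2) * (-147*sin(7*x/4)/80) evaluated at B_t = -147*sin(7*B_t/4)/160
  diffusion = (21*cos(7*x/4)/20) evaluated at B_t = 21*cos(7*B_t/4)/20
Therefore d(3*sin(7*B_t/4)/5) = (-147*sin(7*B_t/4)/160) dt + (21*cos(7*B_t/4)/20) dB_t.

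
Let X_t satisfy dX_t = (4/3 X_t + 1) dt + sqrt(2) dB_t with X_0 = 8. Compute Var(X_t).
Var(X_t) = 3*exp(8*t/3)/4 - 3/4

The variance V(t) = Var(X_t) satisfies V'(t) = 2 a V(t) + c^2 with V(0) = 0 (drift coefficient is linear in X, diffusion is constant). With a = 4/3, c = sqrt(2), the solution is
  V(t) = (c^2 / (2 a)) * (exp(2 a t) - 1)
       = (sqrt(2)^2 / (2*(4/3))) * (exp((8/3) t) - 1)
       = 3*exp(8*t/3)/4 - 3/4.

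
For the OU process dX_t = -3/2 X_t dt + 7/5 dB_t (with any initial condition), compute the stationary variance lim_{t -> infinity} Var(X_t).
lim Var(X_t) = 49/75

The OU SDE dX = -theta X dt + sigma dB admits the integrating factor exp(theta t): d(exp(theta t) X_t) = sigma exp(theta t) dB_t. Integrating from 0 to t gives X_t = x_0 * exp(-theta t) + sigma * int_0^t exp(-theta (t-s)) dB_s for any initial x_0. The Itô integral has variance (by the Itô isometry) sigma^2 * int_0^t exp(-2 theta (t - s)) ds = sigma^2 * (1 - exp(-2 theta t)) / (2 theta), independent of x_0.
With theta = 3/2, sigma = 7/5:
  Var(X_t) = (7/5)^2 * (1 - exp(-2*3/2 t)) / (2 * 3/2) = 49/75 - 49*exp(-3*t)/75.
As t -> infinity, exp(-2*3/2 t) -> 0, so the stationary variance is sigma^2 / (2 theta) = 49/75.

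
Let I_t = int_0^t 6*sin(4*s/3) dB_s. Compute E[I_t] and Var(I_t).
E[I_t] = 0; Var(I_t) = 18*t - 27*sin(4*t/3)*cos(4*t/3)/2

The Itô integral of a deterministic integrand f(s) has mean 0 because each increment f(s) * (B_{s+ds} - B_s) has mean 0. By the Itô isometry:
  Var( int_0^t f(s) dB_s ) = E[ (int_0^t f(s) dB_s)^2 ] = int_0^t f(s)^2 ds.
Here f(s) = 6*sin(4*s/3), so f(s)^2 = 36*sin(4*s/3)^2. Integrate:
  int_0^t (36*sin(4*s/3)^2) ds = 18*t - 27*sin(4*t/3)*cos(4*t/3)/2.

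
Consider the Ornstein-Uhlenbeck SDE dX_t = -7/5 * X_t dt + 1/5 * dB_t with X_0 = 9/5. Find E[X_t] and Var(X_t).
E[X_t] = 9*exp(-7*t/5)/5; Var(X_t) = 1/70 - exp(-14*t/5)/70

The OU SDE dX = -theta X dt + sigma dB admits the integrating factor exp(theta t): d(exp(theta t) X_t) = sigma exp(theta t) dB_t. Integrating from 0 to t:
  X_t = x_0 * exp(-theta t) + sigma * int_0^t exp(-theta (t-s)) dB_s.
The Itô integral has mean 0 and (by the Itô isometry) variance sigma^2 * int_0^t exp(-2 theta (t - s)) ds = sigma^2 * (1 - exp(-2 theta t)) / (2 theta).
With theta = 7/5, sigma = 1/5, x_0 = 9/5:
  E[X_t] = 9/5 * exp(-7/5 t) = 9*exp(-7*t/5)/5
  Var(X_t) = (1/5)^2 * (1 - exp(-2*7/5 t)) / (2 * 7/5) = 1/70 - exp(-14*t/5)/70.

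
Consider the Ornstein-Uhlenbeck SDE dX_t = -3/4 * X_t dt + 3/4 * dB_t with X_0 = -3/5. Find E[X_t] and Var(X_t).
E[X_t] = -3*exp(-3*t/4)/5; Var(X_t) = 3/8 - 3*exp(-3*t/2)/8

The OU SDE dX = -theta X dt + sigma dB admits the integrating factor exp(theta t): d(exp(theta t) X_t) = sigma exp(theta t) dB_t. Integrating from 0 to t:
  X_t = x_0 * exp(-theta t) + sigma * int_0^t exp(-theta (t-s)) dB_s.
The Itô integral has mean 0 and (by the Itô isometry) variance sigma^2 * int_0^t exp(-2 theta (t - s)) ds = sigma^2 * (1 - exp(-2 theta t)) / (2 theta).
With theta = 3/4, sigma = 3/4, x_0 = -3/5:
  E[X_t] = -3/5 * exp(-3/4 t) = -3*exp(-3*t/4)/5
  Var(X_t) = (3/4)^2 * (1 - exp(-2*3/4 t)) / (2 * 3/4) = 3/8 - 3*exp(-3*t/2)/8.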